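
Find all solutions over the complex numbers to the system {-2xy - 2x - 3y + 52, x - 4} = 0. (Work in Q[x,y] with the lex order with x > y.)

{(4, 4)}

Compute a lex Gröbner basis by Buchberger's algorithm.
f_1 = -2xy - 2x - 3y + 52, LT = xy.
f_2 = x - 4, LT = x.

S(f_1,f_2): lcm = xy. S = x + 11/2y - 26.
  leading term x: subtract (1)·f_2 from x + 11/2y - 26 → 11/2y - 22
  leading term y: no divisor's leading term divides it; move 11/2y to the remainder.
  leading term 1: no divisor's leading term divides it; move -22 to the remainder.
  remainder 11/2y - 22 ≠ 0; add h_3 = 11/2y - 22 to the basis.

The other S-polynomials (S(f_1,h_3), S(f_2,h_3)) all reduce to 0 modulo the current basis, so we have a Gröbner basis.
Inter-reduce: drop elements whose leading term is divisible by another's, tail-reduce, and make monic.
Reduced Gröbner basis: {x - 4, y - 4}.

From the last basis element, y - 4 = 0, so y takes values in {4}. Each choice, substituted upward through the basis, yields the corresponding point(s) of the solution set.
  y = 4: the earlier basis element becomes x - 4 = 0, giving x = 4 — point (4, 4).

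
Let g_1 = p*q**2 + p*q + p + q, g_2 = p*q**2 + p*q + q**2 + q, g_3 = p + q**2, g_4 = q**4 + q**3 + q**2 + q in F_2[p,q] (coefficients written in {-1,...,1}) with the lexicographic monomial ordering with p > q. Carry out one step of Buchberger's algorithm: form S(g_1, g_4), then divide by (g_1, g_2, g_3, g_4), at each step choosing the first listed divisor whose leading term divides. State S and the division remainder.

lcm(LM(g_1), LM(g_4)) = p*q**4.
S = (lcm/LT(g_1))·g_1 − (lcm/LT(g_4))·g_4 = p*q + q**3.
Reduce S modulo (g_1, g_2, g_3, g_4) in that order:
  leading term p*q: subtract (q)·g_3 from p*q + q**3 → 0
The remainder is 0, so this S-polynomial contributes no new basis element.

S(g_1, g_4) = p*q + q**3; remainder on division = 0.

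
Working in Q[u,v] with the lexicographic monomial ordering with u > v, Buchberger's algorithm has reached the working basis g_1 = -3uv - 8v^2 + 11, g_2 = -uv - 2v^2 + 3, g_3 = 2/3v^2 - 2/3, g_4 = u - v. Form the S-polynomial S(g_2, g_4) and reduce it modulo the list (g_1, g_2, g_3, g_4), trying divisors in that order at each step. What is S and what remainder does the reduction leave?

lcm(LM(g_2), LM(g_4)) = uv.
S = (lcm/LT(g_2))·g_2 − (lcm/LT(g_4))·g_4 = 3v^2 - 3.
Reduce S modulo (g_1, g_2, g_3, g_4) in that order:
  leading term v^2: subtract (9/2)·g_3 from 3v^2 - 3 → 0
The remainder is 0, so this S-polynomial contributes no new basis element.

S(g_2, g_4) = 3v^2 - 3; remainder on division = 0.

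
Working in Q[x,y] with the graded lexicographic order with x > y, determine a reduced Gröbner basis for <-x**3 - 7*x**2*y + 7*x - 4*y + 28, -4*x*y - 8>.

G = {y**3 - 7*y**2 + x + 21/2*y, x**2 - 2*y**2 + 14*y - 21, x*y + 2}

f_1 = -x**3 - 7*x**2*y + 7*x - 4*y + 28, LT = x**3.
f_2 = -4*x*y - 8, LT = x*y.

S(f_1,f_2): lcm = x**3*y. S = 7*x**2*y**2 - 2*x**2 - 7*x*y + 4*y**2 - 28*y.
  leading term x**2*y**2: subtract (-7/4*x*y)·f_2 from 7*x**2*y**2 - 2*x**2 - 7*x*y + 4*y**2 - 28*y → -2*x**2 - 21*x*y + 4*y**2 - 28*y
  leading term x**2: no divisor's leading term divides it; move -2*x**2 to the remainder.
  leading term x*y: subtract (21/4)·f_2 from -21*x*y + 4*y**2 - 28*y → 4*y**2 - 28*y + 42
  leading term y**2: no divisor's leading term divides it; move 4*y**2 to the remainder.
  leading term y: no divisor's leading term divides it; move -28*y to the remainder.
  leading term 1: no divisor's leading term divides it; move 42 to the remainder.
  remainder -2*x**2 + 4*y**2 - 28*y + 42 ≠ 0; add g_3 = -2*x**2 + 4*y**2 - 28*y + 42 to the basis.

S(f_2,g_3): lcm = x**2*y. S = 2*y**3 - 14*y**2 + 2*x + 21*y.
  leading term y**3: no divisor's leading term divides it; move 2*y**3 to the remainder.
  leading term y**2: no divisor's leading term divides it; move -14*y**2 to the remainder.
  leading term x: no divisor's leading term divides it; move 2*x to the remainder.
  leading term y: no divisor's leading term divides it; move 21*y to the remainder.
  remainder 2*y**3 - 14*y**2 + 2*x + 21*y ≠ 0; add g_4 = 2*y**3 - 14*y**2 + 2*x + 21*y to the basis.

The other S-polynomials (S(f_1,g_3), S(f_1,g_4), S(f_2,g_4), S(g_3,g_4)) all reduce to 0 modulo the current basis, so we have a Gröbner basis.
Inter-reduce: drop elements whose leading term is divisible by another's, tail-reduce, and make monic.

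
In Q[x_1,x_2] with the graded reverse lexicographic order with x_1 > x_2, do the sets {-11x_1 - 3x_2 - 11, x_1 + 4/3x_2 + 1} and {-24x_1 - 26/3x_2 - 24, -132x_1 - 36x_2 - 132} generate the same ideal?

Since reduced Gröbner bases are canonical representatives of ideals under a given ordering, it suffices to compute and compare them.
Buchberger on the first generating set:
f_1 = -11x_1 - 3x_2 - 11, LT = x_1.
f_2 = x_1 + 4/3x_2 + 1, LT = x_1.

S(f_1,f_2): lcm = x_1. S = -35/33x_2.
  leading term x_2: no divisor's leading term divides it; move -35/33x_2 to the remainder.
  remainder -35/33x_2 ≠ 0; add g_3 = -35/33x_2 to the basis.

The other S-polynomials (S(f_1,g_3), S(f_2,g_3)) all reduce to 0 modulo the current basis, so we have a Gröbner basis.
Inter-reduce: drop elements whose leading term is divisible by another's, tail-reduce, and make monic.
Reduced Gröbner basis: {x_1 + 1, x_2}.

Buchberger on the second generating set:
h_1 = -24x_1 - 26/3x_2 - 24, LT = x_1.
h_2 = -132x_1 - 36x_2 - 132, LT = x_1.

S(h_1,h_2): lcm = x_1. S = 35/396x_2.
  leading term x_2: no divisor's leading term divides it; move 35/396x_2 to the remainder.
  remainder 35/396x_2 ≠ 0; add k_3 = 35/396x_2 to the basis.

The other S-polynomials (S(h_1,k_3), S(h_2,k_3)) all reduce to 0 modulo the current basis, so we have a Gröbner basis.
Inter-reduce: drop elements whose leading term is divisible by another's, tail-reduce, and make monic.
Reduced Gröbner basis: {x_1 + 1, x_2}.

The two bases agree; hence the ideals are identical.

Yes, the ideals are equal.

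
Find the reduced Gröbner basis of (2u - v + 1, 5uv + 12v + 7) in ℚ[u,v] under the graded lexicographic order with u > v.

f_1 = 2u - v + 1, LT = u.
f_2 = 5uv + 12v + 7, LT = uv.

S(f_1,f_2): lcm = uv. S = -½v² - 19/10v - 7/5.
  leading term v²: no divisor's leading term divides it; move -½v² to the remainder.
  leading term v: no divisor's leading term divides it; move -19/10v to the remainder.
  leading term 1: no divisor's leading term divides it; move -7/5 to the remainder.
  remainder -½v² - 19/10v - 7/5 ≠ 0; add g_3 = -½v² - 19/10v - 7/5 to the basis.

The other S-polynomials (S(f_1,g_3), S(f_2,g_3)) all reduce to 0 modulo the current basis, so we have a Gröbner basis.
Inter-reduce: drop elements whose leading term is divisible by another's, tail-reduce, and make monic.

G = {v² + 19/5v + 14/5, u - ½v + ½}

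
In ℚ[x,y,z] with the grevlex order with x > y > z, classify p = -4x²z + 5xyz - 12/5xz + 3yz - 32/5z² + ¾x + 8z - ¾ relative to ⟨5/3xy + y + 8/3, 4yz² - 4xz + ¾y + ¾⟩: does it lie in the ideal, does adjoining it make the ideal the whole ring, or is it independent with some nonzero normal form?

First compute the reduced Gröbner basis of I by Buchberger's algorithm.
f_1 = 5/3xy + y + 8/3, LT = xy.
f_2 = 4yz² - 4xz + ¾y + ¾, LT = yz².

S(f_1,f_2): lcm = xyz². S = x²z + ⅗yz² - 3/16xy + 8/5z² - 3/16x.
  reduce S modulo (f_1, f_2):
  remainder x²z + ⅗xz + 8/5z² - 3/16x + 3/16 ≠ 0; add h_3 = x²z + ⅗xz + 8/5z² - 3/16x + 3/16 to the basis.

The other S-polynomials (S(f_1,h_3), S(f_2,h_3)) all reduce to 0 modulo the current basis, so we have a Gröbner basis.
Inter-reduce: drop elements whose leading term is divisible by another's, tail-reduce, and make monic.
Reduced Gröbner basis: {x²z + ⅗xz + 8/5z² - 3/16x + 3/16, yz² - xz + 3/16y + 3/16, xy + ⅗y + 8/5}.
Label its elements g_1 = x²z + ⅗xz + 8/5z² - 3/16x + 3/16, g_2 = yz² - xz + 3/16y + 3/16, g_3 = xy + ⅗y + 8/5.

Reduce p = -4x²z + 5xyz - 12/5xz + 3yz - 32/5z² + ¾x + 8z - ¾ modulo G:
  leading term x²z: subtract (-4)·g_1 from -4x²z + 5xyz - 12/5xz + 3yz - 32/5z² + ¾x + 8z - ¾ → 5xyz + 3yz + 8z
  leading term xyz: subtract (5z)·g_3 from 5xyz + 3yz + 8z → 0
  normal form = 0.
Since the normal form is 0, p ∈ I.

The remainder on division by a Gröbner basis is unique — it is the normal form.

-4x²z + 5xyz - 12/5xz + 3yz - 32/5z² + ¾x + 8z - ¾ lies in I (it reduces to 0).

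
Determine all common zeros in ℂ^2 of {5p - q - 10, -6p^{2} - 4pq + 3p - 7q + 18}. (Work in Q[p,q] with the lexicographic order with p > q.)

Compute a lex Gröbner basis by Buchberger's algorithm.
f_1 = 5p - q - 10, LT = p.
f_2 = -6p^{2} - 4pq + 3p - 7q + 18, LT = p^{2}.

S(f_1,f_2): lcm = p^{2}. S = -\tfrac{13}{15}pq - \tfrac{3}{2}p - \tfrac{7}{6}q + 3.
  reduce S modulo (f_1, f_2):
  remainder -\tfrac{13}{75}q^{2} - \tfrac{16}{5}q ≠ 0; add h_3 = -\tfrac{13}{75}q^{2} - \tfrac{16}{5}q to the basis.

The other S-polynomials (S(f_1,h_3), S(f_2,h_3)) all reduce to 0 modulo the current basis, so we have a Gröbner basis.
Inter-reduce: drop elements whose leading term is divisible by another's, tail-reduce, and make monic.
Reduced Gröbner basis: {p - \tfrac{1}{5}q - 2, q^{2} + \tfrac{240}{13}q}.

Elimination: the polynomial q^{2} + \tfrac{240}{13}q lies in the elimination ideal for q, so q ∈ {-240/13, 0}. For each such q, the remaining basis elements (now univariate) give the rest of the solution.
  q = -240/13: the earlier basis element becomes p + \tfrac{22}{13} = 0, giving p = -22/13 — point (-22/13, -240/13).
  q = 0: the earlier basis element becomes p - 2 = 0, giving p = 2 — point (2, 0).

{(-22/13, -240/13), (2, 0)}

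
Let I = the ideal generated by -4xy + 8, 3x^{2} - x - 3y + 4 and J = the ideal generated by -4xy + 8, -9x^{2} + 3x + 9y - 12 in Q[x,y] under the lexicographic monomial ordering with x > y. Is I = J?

Yes, the ideals are equal.

Two ideals are equal iff their reduced Gröbner bases coincide (the reduced basis is unique for a fixed ordering).
Buchberger on the first generating set:
f_1 = -4xy + 8, LT = xy.
f_2 = 3x^{2} - x - 3y + 4, LT = x^{2}.

S(f_1,f_2): lcm = x^{2}y. S = \tfrac{1}{3}xy - 2x + y^{2} - \tfrac{4}{3}y.
  leading term xy: subtract (-\tfrac{1}{12})·f_1 from \tfrac{1}{3}xy - 2x + y^{2} - \tfrac{4}{3}y → -2x + y^{2} - \tfrac{4}{3}y + \tfrac{2}{3}
  leading term x: no divisor's leading term divides it; move -2x to the remainder.
  leading term y^{2}: no divisor's leading term divides it; move y^{2} to the remainder.
  leading term y: no divisor's leading term divides it; move -\tfrac{4}{3}y to the remainder.
  leading term 1: no divisor's leading term divides it; move \tfrac{2}{3} to the remainder.
  remainder -2x + y^{2} - \tfrac{4}{3}y + \tfrac{2}{3} ≠ 0; add g_3 = -2x + y^{2} - \tfrac{4}{3}y + \tfrac{2}{3} to the basis.

S(f_1,g_3): lcm = xy. S = \tfrac{1}{2}y^{3} - \tfrac{2}{3}y^{2} + \tfrac{1}{3}y - 2.
  leading term y^{3}: no divisor's leading term divides it; move \tfrac{1}{2}y^{3} to the remainder.
  leading term y^{2}: no divisor's leading term divides it; move -\tfrac{2}{3}y^{2} to the remainder.
  leading term y: no divisor's leading term divides it; move \tfrac{1}{3}y to the remainder.
  leading term 1: no divisor's leading term divides it; move -2 to the remainder.
  remainder \tfrac{1}{2}y^{3} - \tfrac{2}{3}y^{2} + \tfrac{1}{3}y - 2 ≠ 0; add g_4 = \tfrac{1}{2}y^{3} - \tfrac{2}{3}y^{2} + \tfrac{1}{3}y - 2 to the basis.

The other S-polynomials (S(f_2,g_3), S(f_1,g_4), S(f_2,g_4), S(g_3,g_4)) all reduce to 0 modulo the current basis, so we have a Gröbner basis.
Inter-reduce: drop elements whose leading term is divisible by another's, tail-reduce, and make monic.
Reduced Gröbner basis: {x - \tfrac{1}{2}y^{2} + \tfrac{2}{3}y - \tfrac{1}{3}, y^{3} - \tfrac{4}{3}y^{2} + \tfrac{2}{3}y - 4}.

Buchberger on the second generating set:
h_1 = -4xy + 8, LT = xy.
h_2 = -9x^{2} + 3x + 9y - 12, LT = x^{2}.

S(h_1,h_2): lcm = x^{2}y. S = \tfrac{1}{3}xy - 2x + y^{2} - \tfrac{4}{3}y.
  leading term xy: subtract (-\tfrac{1}{12})·h_1 from \tfrac{1}{3}xy - 2x + y^{2} - \tfrac{4}{3}y → -2x + y^{2} - \tfrac{4}{3}y + \tfrac{2}{3}
  leading term x: no divisor's leading term divides it; move -2x to the remainder.
  leading term y^{2}: no divisor's leading term divides it; move y^{2} to the remainder.
  leading term y: no divisor's leading term divides it; move -\tfrac{4}{3}y to the remainder.
  leading term 1: no divisor's leading term divides it; move \tfrac{2}{3} to the remainder.
  remainder -2x + y^{2} - \tfrac{4}{3}y + \tfrac{2}{3} ≠ 0; add k_3 = -2x + y^{2} - \tfrac{4}{3}y + \tfrac{2}{3} to the basis.

S(h_1,k_3): lcm = xy. S = \tfrac{1}{2}y^{3} - \tfrac{2}{3}y^{2} + \tfrac{1}{3}y - 2.
  leading term y^{3}: no divisor's leading term divides it; move \tfrac{1}{2}y^{3} to the remainder.
  leading term y^{2}: no divisor's leading term divides it; move -\tfrac{2}{3}y^{2} to the remainder.
  leading term y: no divisor's leading term divides it; move \tfrac{1}{3}y to the remainder.
  leading term 1: no divisor's leading term divides it; move -2 to the remainder.
  remainder \tfrac{1}{2}y^{3} - \tfrac{2}{3}y^{2} + \tfrac{1}{3}y - 2 ≠ 0; add k_4 = \tfrac{1}{2}y^{3} - \tfrac{2}{3}y^{2} + \tfrac{1}{3}y - 2 to the basis.

The other S-polynomials (S(h_2,k_3), S(h_1,k_4), S(h_2,k_4), S(k_3,k_4)) all reduce to 0 modulo the current basis, so we have a Gröbner basis.
Inter-reduce: drop elements whose leading term is divisible by another's, tail-reduce, and make monic.
Reduced Gröbner basis: {x - \tfrac{1}{2}y^{2} + \tfrac{2}{3}y - \tfrac{1}{3}, y^{3} - \tfrac{4}{3}y^{2} + \tfrac{2}{3}y - 4}.

The two bases agree; hence the ideals are identical.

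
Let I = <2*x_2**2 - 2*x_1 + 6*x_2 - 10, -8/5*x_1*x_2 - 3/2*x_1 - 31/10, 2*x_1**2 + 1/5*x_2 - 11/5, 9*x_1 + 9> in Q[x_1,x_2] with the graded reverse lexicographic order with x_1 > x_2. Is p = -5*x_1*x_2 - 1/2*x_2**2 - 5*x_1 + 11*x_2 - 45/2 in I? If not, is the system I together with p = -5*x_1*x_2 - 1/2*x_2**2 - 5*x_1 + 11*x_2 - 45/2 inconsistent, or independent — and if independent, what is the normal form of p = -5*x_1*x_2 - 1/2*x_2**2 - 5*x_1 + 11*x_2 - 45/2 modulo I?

Adjoining -5*x_1*x_2 - 1/2*x_2**2 - 5*x_1 + 11*x_2 - 45/2 makes the ideal the whole ring: the system is inconsistent.

First compute the reduced Gröbner basis of I by Buchberger's algorithm.
f_1 = 2*x_2**2 - 2*x_1 + 6*x_2 - 10, LT = x_2**2.
f_2 = -8/5*x_1*x_2 - 3/2*x_1 - 31/10, LT = x_1*x_2.
f_3 = 2*x_1**2 + 1/5*x_2 - 11/5, LT = x_1**2.
f_4 = 9*x_1 + 9, LT = x_1.

S(f_1,f_2): lcm = x_1*x_2**2. S = -x_1**2 + 33/16*x_1*x_2 - 5*x_1 - 31/16*x_2.
  leading term x_1**2: subtract (-1/2)·f_3 from -x_1**2 + 33/16*x_1*x_2 - 5*x_1 - 31/16*x_2 → 33/16*x_1*x_2 - 5*x_1 - 147/80*x_2 - 11/10
  leading term x_1*x_2: subtract (-165/128)·f_2 from 33/16*x_1*x_2 - 5*x_1 - 147/80*x_2 - 11/10 → -1775/256*x_1 - 147/80*x_2 - 6523/1280
  leading term x_1: subtract (-1775/2304)·f_4 from -1775/256*x_1 - 147/80*x_2 - 6523/1280 → -147/80*x_2 + 147/80
  leading term x_2: no divisor's leading term divides it; move -147/80*x_2 to the remainder.
  leading term 1: no divisor's leading term divides it; move 147/80 to the remainder.
  remainder -147/80*x_2 + 147/80 ≠ 0; add h_5 = -147/80*x_2 + 147/80 to the basis.

The other S-polynomials (S(f_1,f_3), S(f_1,f_4), S(f_2,f_3), S(f_2,f_4), S(f_3,f_4), S(f_1,h_5), S(f_2,h_5), S(f_3,h_5), S(f_4,h_5)) all reduce to 0 modulo the current basis, so we have a Gröbner basis.
Inter-reduce: drop elements whose leading term is divisible by another's, tail-reduce, and make monic.
Reduced Gröbner basis: {x_1 + 1, x_2 - 1}.
Label its elements g_1 = x_1 + 1, g_2 = x_2 - 1.

Reduce p = -5*x_1*x_2 - 1/2*x_2**2 - 5*x_1 + 11*x_2 - 45/2 modulo G:
  leading term x_1*x_2: subtract (-5*x_2)·g_1 from -5*x_1*x_2 - 1/2*x_2**2 - 5*x_1 + 11*x_2 - 45/2 → -1/2*x_2**2 - 5*x_1 + 16*x_2 - 45/2
  leading term x_2**2: subtract (-1/2*x_2)·g_2 from -1/2*x_2**2 - 5*x_1 + 16*x_2 - 45/2 → -5*x_1 + 31/2*x_2 - 45/2
  leading term x_1: subtract (-5)·g_1 from -5*x_1 + 31/2*x_2 - 45/2 → 31/2*x_2 - 35/2
  leading term x_2: subtract (31/2)·g_2 from 31/2*x_2 - 35/2 → -2
  leading term 1: no divisor's leading term divides it; move -2 to the remainder.
  normal form = -2.
The normal form is nonzero, so p ∉ I. Since p minus its normal form lies in I, I + (p) = I + (r) where r = -2; decide whether this ideal is the whole ring.
Here r = -2 is a nonzero constant, hence a unit: 1 ∈ I + (p), the Gröbner basis of I + (p) is {1}, and the enlarged system has no common solution — adjoining p is inconsistent.

The remainder on division by a Gröbner basis is unique — it is the normal form.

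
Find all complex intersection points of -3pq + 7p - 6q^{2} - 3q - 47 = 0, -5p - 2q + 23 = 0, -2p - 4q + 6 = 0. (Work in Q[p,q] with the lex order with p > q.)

{(5, -1)}

Compute a lex Gröbner basis by Buchberger's algorithm.
f_1 = -3pq + 7p - 6q^{2} - 3q - 47, LT = pq.
f_2 = -5p - 2q + 23, LT = p.
f_3 = -2p - 4q + 6, LT = p.

S(f_1,f_2): lcm = pq. S = -\tfrac{7}{3}p + \tfrac{8}{5}q^{2} + \tfrac{28}{5}q + \tfrac{47}{3}.
  reduce S modulo (f_1, f_2, f_3):
  remainder \tfrac{8}{5}q^{2} + \tfrac{98}{15}q + \tfrac{74}{15} ≠ 0; add h_4 = \tfrac{8}{5}q^{2} + \tfrac{98}{15}q + \tfrac{74}{15} to the basis.

S(f_1,f_3): lcm = pq. S = -\tfrac{7}{3}p + 4q + \tfrac{47}{3}.
  reduce S modulo (f_1, f_2, f_3, h_4):
  remainder \tfrac{74}{15}q + \tfrac{74}{15} ≠ 0; add h_5 = \tfrac{74}{15}q + \tfrac{74}{15} to the basis.

The other S-polynomials (S(f_2,f_3), S(f_1,h_4), S(f_2,h_4), S(f_3,h_4), S(f_1,h_5), S(f_2,h_5), S(f_3,h_5), S(h_4,h_5)) all reduce to 0 modulo the current basis, so we have a Gröbner basis.
Inter-reduce: drop elements whose leading term is divisible by another's, tail-reduce, and make monic.
Reduced Gröbner basis: {p - 5, q + 1}.

The lex basis is triangular: the last element involves only q. Solving q + 1 = 0 gives q ∈ {-1}; substituting each value into the earlier elements determines the remaining variables.
  q = -1: the earlier basis element becomes p - 5 = 0, giving p = 5 — point (5, -1).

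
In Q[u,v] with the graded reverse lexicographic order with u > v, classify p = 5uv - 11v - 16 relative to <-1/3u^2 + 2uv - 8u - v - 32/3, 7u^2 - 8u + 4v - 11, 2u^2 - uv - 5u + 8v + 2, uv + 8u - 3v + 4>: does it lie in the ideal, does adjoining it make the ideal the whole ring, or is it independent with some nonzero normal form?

First compute the reduced Gröbner basis of I by Buchberger's algorithm.
f_1 = -1/3u^2 + 2uv - 8u - v - 32/3, LT = u^2.
f_2 = 7u^2 - 8u + 4v - 11, LT = u^2.
f_3 = 2u^2 - uv - 5u + 8v + 2, LT = u^2.
f_4 = uv + 8u - 3v + 4, LT = uv.

S(f_1,f_2): lcm = u^2. S = -6uv + 176/7u + 17/7v + 235/7.
  leading term uv: subtract (-6)·f_4 from -6uv + 176/7u + 17/7v + 235/7 → 512/7u - 109/7v + 403/7
  leading term u: no divisor's leading term divides it; move 512/7u to the remainder.
  leading term v: no divisor's leading term divides it; move -109/7v to the remainder.
  leading term 1: no divisor's leading term divides it; move 403/7 to the remainder.
  remainder 512/7u - 109/7v + 403/7 ≠ 0; add h_5 = 512/7u - 109/7v + 403/7 to the basis.

S(f_1,f_3): lcm = u^2. S = -11/2uv + 53/2u - v + 31.
  leading term uv: subtract (-11/2)·f_4 from -11/2uv + 53/2u - v + 31 → 141/2u - 35/2v + 53
  leading term u: subtract (987/1024)·h_5 from 141/2u - 35/2v + 53 → -2551/1024v - 2551/1024
  leading term v: no divisor's leading term divides it; move -2551/1024v to the remainder.
  leading term 1: no divisor's leading term divides it; move -2551/1024 to the remainder.
  remainder -2551/1024v - 2551/1024 ≠ 0; add h_6 = -2551/1024v - 2551/1024 to the basis.

S(f_1,f_4): lcm = u^2v. S = -6uv^2 - 8u^2 + 27uv + 3v^2 - 4u + 32v.
  leading term uv^2: subtract (-6v)·f_4 from -6uv^2 - 8u^2 + 27uv + 3v^2 - 4u + 32v → -8u^2 + 75uv - 15v^2 - 4u + 56v
  leading term u^2: subtract (24)·f_1 from -8u^2 + 75uv - 15v^2 - 4u + 56v → 27uv - 15v^2 + 188u + 80v + 256
  leading term uv: subtract (27)·f_4 from 27uv - 15v^2 + 188u + 80v + 256 → -15v^2 - 28u + 161v + 148
  leading term v^2: subtract (15360/2551v)·h_6 from -15v^2 - 28u + 161v + 148 → -28u + 176v + 148
  leading term u: subtract (-49/128)·h_5 from -28u + 176v + 148 → 21765/128v + 21765/128
  leading term v: subtract (-174120/2551)·h_6 from 21765/128v + 21765/128 → 0
  remainder 0.

S(f_2,f_3): lcm = u^2. S = 1/2uv + 19/14u - 24/7v - 18/7.
  leading term uv: subtract (1/2)·f_4 from 1/2uv + 19/14u - 24/7v - 18/7 → -37/14u - 27/14v - 32/7
  leading term u: subtract (-37/1024)·h_5 from -37/14u - 27/14v - 32/7 → -2551/1024v - 2551/1024
  leading term v: subtract (1)·h_6 from -2551/1024v - 2551/1024 → 0
  remainder 0.

S(f_2,f_4): lcm = u^2v. S = -8u^2 + 13/7uv + 4/7v^2 - 4u - 11/7v.
  leading term u^2: subtract (24)·f_1 from -8u^2 + 13/7uv + 4/7v^2 - 4u - 11/7v → -323/7uv + 4/7v^2 + 188u + 157/7v + 256
  leading term uv: subtract (-323/7)·f_4 from -323/7uv + 4/7v^2 + 188u + 157/7v + 256 → 4/7v^2 + 3900/7u - 116v + 3084/7
  leading term v^2: subtract (-4096/17857v)·h_6 from 4/7v^2 + 3900/7u - 116v + 3084/7 → 3900/7u - 816/7v + 3084/7
  leading term u: subtract (975/128)·h_5 from 3900/7u - 816/7v + 3084/7 → 261/128v + 261/128
  leading term v: subtract (-2088/2551)·h_6 from 261/128v + 261/128 → 0
  remainder 0.

S(f_3,f_4): lcm = u^2v. S = -1/2uv^2 - 8u^2 + 1/2uv + 4v^2 - 4u + v.
  leading term uv^2: subtract (-1/2v)·f_4 from -1/2uv^2 - 8u^2 + 1/2uv + 4v^2 - 4u + v → -8u^2 + 9/2uv + 5/2v^2 - 4u + 3v
  leading term u^2: subtract (24)·f_1 from -8u^2 + 9/2uv + 5/2v^2 - 4u + 3v → -87/2uv + 5/2v^2 + 188u + 27v + 256
  leading term uv: subtract (-87/2)·f_4 from -87/2uv + 5/2v^2 + 188u + 27v + 256 → 5/2v^2 + 536u - 207/2v + 430
  leading term v^2: subtract (-2560/2551v)·h_6 from 5/2v^2 + 536u - 207/2v + 430 → 536u - 106v + 430
  leading term u: subtract (469/64)·h_5 from 536u - 106v + 430 → 519/64v + 519/64
  leading term v: subtract (-8304/2551)·h_6 from 519/64v + 519/64 → 0
  remainder 0.

S(f_1,h_5): lcm = u^2. S = -2963/512uv + 11885/512u + 3v + 32.
  leading term uv: subtract (-2963/512)·f_4 from -2963/512uv + 11885/512u + 3v + 32 → 35589/512u - 7353/512v + 7059/128
  leading term u: subtract (249123/262144)·h_5 from 35589/512u - 7353/512v + 7059/128 → 114465/262144v + 114465/262144
  leading term v: subtract (-114465/653056)·h_6 from 114465/262144v + 114465/262144 → 0
  remainder 0.

S(f_2,h_5): lcm = u^2. S = 109/512uv - 6917/3584u + 4/7v - 11/7.
  leading term uv: subtract (109/512)·f_4 from 109/512uv - 6917/3584u + 4/7v - 11/7 → -13021/3584u + 4337/3584v - 2171/896
  leading term u: subtract (-13021/262144)·h_5 from -13021/3584u + 4337/3584v - 2171/896 → 114465/262144v + 114465/262144
  leading term v: subtract (-114465/653056)·h_6 from 114465/262144v + 114465/262144 → 0
  remainder 0.

S(f_3,h_5): lcm = u^2. S = -147/512uv - 1683/512u + 4v + 1.
  leading term uv: subtract (-147/512)·f_4 from -147/512uv - 1683/512u + 4v + 1 → -507/512u + 1607/512v + 275/128
  leading term u: subtract (-3549/262144)·h_5 from -507/512u + 1607/512v + 275/128 → 767521/262144v + 767521/262144
  leading term v: subtract (-767521/653056)·h_6 from 767521/262144v + 767521/262144 → 0
  remainder 0.

S(f_4,h_5): lcm = uv. S = 109/512v^2 + 8u - 1939/512v + 4.
  leading term v^2: subtract (-218/2551v)·h_6 from 109/512v^2 + 8u - 1939/512v + 4 → 8u - 4v + 4
  leading term u: subtract (7/64)·h_5 from 8u - 4v + 4 → -147/64v - 147/64
  leading term v: subtract (2352/2551)·h_6 from -147/64v - 147/64 → 0
  remainder 0.

S(f_1,h_6): leading monomials are coprime, so the S-polynomial reduces to 0 (Buchberger's first criterion).
S(f_2,h_6): leading monomials are coprime, so the S-polynomial reduces to 0 (Buchberger's first criterion).
S(f_3,h_6): leading monomials are coprime, so the S-polynomial reduces to 0 (Buchberger's first criterion).
S(f_4,h_6): lcm = uv. S = 7u - 3v + 4.
  leading term u: subtract (49/512)·h_5 from 7u - 3v + 4 → -773/512v - 773/512
  leading term v: subtract (1546/2551)·h_6 from -773/512v - 773/512 → 0
  remainder 0.

S(h_5,h_6): leading monomials are coprime, so the S-polynomial reduces to 0 (Buchberger's first criterion).
Every S-polynomial of the final basis reduces to 0, so we have a Gröbner basis.
Inter-reduce: drop elements whose leading term is divisible by another's, tail-reduce, and make monic.
Reduced Gröbner basis: {u + 1, v + 1}.
Label its elements g_1 = u + 1, g_2 = v + 1.

Reduce p = 5uv - 11v - 16 modulo G:
  leading term uv: subtract (5v)·g_1 from 5uv - 11v - 16 → -16v - 16
  leading term v: subtract (-16)·g_2 from -16v - 16 → 0
  normal form = 0.
Since the normal form is 0, p ∈ I.

5uv - 11v - 16 lies in I (it reduces to 0).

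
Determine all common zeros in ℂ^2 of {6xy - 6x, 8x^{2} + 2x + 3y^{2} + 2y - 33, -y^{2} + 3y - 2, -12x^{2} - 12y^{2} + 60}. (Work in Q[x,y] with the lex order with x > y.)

Compute a lex Gröbner basis by Buchberger's algorithm.
f_1 = 6xy - 6x, LT = xy.
f_2 = 8x^{2} + 2x + 3y^{2} + 2y - 33, LT = x^{2}.
f_3 = -y^{2} + 3y - 2, LT = y^{2}.
f_4 = -12x^{2} - 12y^{2} + 60, LT = x^{2}.

S(f_1,f_2): lcm = x^{2}y. S = -x^{2} - \tfrac{1}{4}xy - \tfrac{3}{8}y^{3} - \tfrac{1}{4}y^{2} + \tfrac{33}{8}y.
  leading term x^{2}: subtract (-\tfrac{1}{8})·f_2 from -x^{2} - \tfrac{1}{4}xy - \tfrac{3}{8}y^{3} - \tfrac{1}{4}y^{2} + \tfrac{33}{8}y → -\tfrac{1}{4}xy + \tfrac{1}{4}x - \tfrac{3}{8}y^{3} + \tfrac{1}{8}y^{2} + \tfrac{35}{8}y - \tfrac{33}{8}
  leading term xy: subtract (-\tfrac{1}{24})·f_1 from -\tfrac{1}{4}xy + \tfrac{1}{4}x - \tfrac{3}{8}y^{3} + \tfrac{1}{8}y^{2} + \tfrac{35}{8}y - \tfrac{33}{8} → -\tfrac{3}{8}y^{3} + \tfrac{1}{8}y^{2} + \tfrac{35}{8}y - \tfrac{33}{8}
  leading term y^{3}: subtract (\tfrac{3}{8}y)·f_3 from -\tfrac{3}{8}y^{3} + \tfrac{1}{8}y^{2} + \tfrac{35}{8}y - \tfrac{33}{8} → -y^{2} + \tfrac{41}{8}y - \tfrac{33}{8}
  leading term y^{2}: subtract (1)·f_3 from -y^{2} + \tfrac{41}{8}y - \tfrac{33}{8} → \tfrac{17}{8}y - \tfrac{17}{8}
  leading term y: no divisor's leading term divides it; move \tfrac{17}{8}y to the remainder.
  leading term 1: no divisor's leading term divides it; move -\tfrac{17}{8} to the remainder.
  remainder \tfrac{17}{8}y - \tfrac{17}{8} ≠ 0; add h_5 = \tfrac{17}{8}y - \tfrac{17}{8} to the basis.

S(f_1,f_4): lcm = x^{2}y. S = -x^{2} - y^{3} + 5y.
  leading term x^{2}: subtract (-\tfrac{1}{8})·f_2 from -x^{2} - y^{3} + 5y → \tfrac{1}{4}x - y^{3} + \tfrac{3}{8}y^{2} + \tfrac{21}{4}y - \tfrac{33}{8}
  leading term x: no divisor's leading term divides it; move \tfrac{1}{4}x to the remainder.
  leading term y^{3}: subtract (y)·f_3 from -y^{3} + \tfrac{3}{8}y^{2} + \tfrac{21}{4}y - \tfrac{33}{8} → -\tfrac{21}{8}y^{2} + \tfrac{29}{4}y - \tfrac{33}{8}
  leading term y^{2}: subtract (\tfrac{21}{8})·f_3 from -\tfrac{21}{8}y^{2} + \tfrac{29}{4}y - \tfrac{33}{8} → -\tfrac{5}{8}y + \tfrac{9}{8}
  leading term y: subtract (-\tfrac{5}{17})·h_5 from -\tfrac{5}{8}y + \tfrac{9}{8} → \tfrac{1}{2}
  leading term 1: no divisor's leading term divides it; move \tfrac{1}{2} to the remainder.
  remainder \tfrac{1}{4}x + \tfrac{1}{2} ≠ 0; add h_6 = \tfrac{1}{4}x + \tfrac{1}{2} to the basis.

The other S-polynomials (S(f_1,f_3), S(f_2,f_3), S(f_2,f_4), S(f_3,f_4), S(f_1,h_5), S(f_2,h_5), S(f_3,h_5), S(f_4,h_5), S(f_1,h_6), S(f_2,h_6), S(f_3,h_6), S(f_4,h_6), S(h_5,h_6)) all reduce to 0 modulo the current basis, so we have a Gröbner basis.
Inter-reduce: drop elements whose leading term is divisible by another's, tail-reduce, and make monic.
Reduced Gröbner basis: {x + 2, y - 1}.

Since the basis is lex-ordered, y - 1 is univariate in y. Its roots are {1}. Back-substituting each root into the other basis elements fixes the other coordinates.
  y = 1: the earlier basis element becomes x + 2 = 0, giving x = -2 — point (-2, 1).
Check: every point annihilates each of the original generators.

{(-2, 1)}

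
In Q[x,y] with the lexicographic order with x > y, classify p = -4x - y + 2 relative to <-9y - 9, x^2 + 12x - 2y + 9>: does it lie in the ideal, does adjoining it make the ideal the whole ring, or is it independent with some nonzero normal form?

Adjoining -4x - y + 2 makes the ideal the whole ring: the system is inconsistent.

First compute the reduced Gröbner basis of I by Buchberger's algorithm.
f_1 = -9y - 9, LT = y.
f_2 = x^2 + 12x - 2y + 9, LT = x^2.

The S-polynomials (S(f_1,f_2)) all reduce to 0 modulo the current basis, so we have a Gröbner basis.
Inter-reduce: drop elements whose leading term is divisible by another's, tail-reduce, and make monic.
Reduced Gröbner basis: {x^2 + 12x + 11, y + 1}.
Label its elements g_1 = x^2 + 12x + 11, g_2 = y + 1.

Reduce p = -4x - y + 2 modulo G:
  leading term x: no divisor's leading term divides it; move -4x to the remainder.
  leading term y: subtract (-1)·g_2 from -y + 2 → 3
  leading term 1: no divisor's leading term divides it; move 3 to the remainder.
  normal form = -4x + 3.
The normal form is nonzero, so p ∉ I. Since p minus its normal form lies in I, I + (p) = I + (r) where r = -4x + 3; decide whether this ideal is the whole ring.
Run Buchberger on G together with r (pairs among the g_i already reduce to 0 since G is a Gröbner basis):
g_1 = x^2 + 12x + 11, LT = x^2.
g_2 = y + 1, LT = y.
r = -4x + 3, LT = x.

S(g_1,r): lcm = x^2. S = 51/4x + 11.
  leading term x: subtract (-51/16)·r from 51/4x + 11 → 329/16
  leading term 1: no divisor's leading term divides it; move 329/16 to the remainder.
  remainder 329/16 ≠ 0; add m_4 = 329/16 to the basis.

The other S-polynomials (S(g_1,g_2), S(g_2,r), S(g_1,m_4), S(g_2,m_4), S(r,m_4)) all reduce to 0 modulo the current basis, so we have a Gröbner basis.
Inter-reduce: drop elements whose leading term is divisible by another's, tail-reduce, and make monic.
Reduced Gröbner basis: {1}.
The reduced Gröbner basis of I + (p) is {1}: the ideal is the whole ring, so the enlarged system has no common solution — adjoining p is inconsistent.

The remainder on division by a Gröbner basis is unique — it is the normal form.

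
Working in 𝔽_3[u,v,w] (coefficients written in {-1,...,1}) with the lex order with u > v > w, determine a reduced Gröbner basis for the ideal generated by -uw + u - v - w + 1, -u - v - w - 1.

f_1 = -uw + u - v - w + 1, LT = uw.
f_2 = -u - v - w - 1, LT = u.

S(f_1,f_2): lcm = uw. S = -u - vw + v - w² - 1.
  reduce S modulo (f_1, f_2):
  remainder -vw - v - w² + w ≠ 0; add g_3 = -vw - v - w² + w to the basis.

The other S-polynomials (S(f_1,g_3), S(f_2,g_3)) all reduce to 0 modulo the current basis, so we have a Gröbner basis.
Inter-reduce: drop elements whose leading term is divisible by another's, tail-reduce, and make monic.

G = {u + v + w + 1, vw + v + w² - w}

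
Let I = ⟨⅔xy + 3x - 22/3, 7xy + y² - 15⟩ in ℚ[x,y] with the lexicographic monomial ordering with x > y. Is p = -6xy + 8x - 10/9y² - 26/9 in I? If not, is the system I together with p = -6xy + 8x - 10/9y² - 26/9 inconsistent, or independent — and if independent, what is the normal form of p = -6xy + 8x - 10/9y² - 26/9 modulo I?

First compute the reduced Gröbner basis of I by Buchberger's algorithm.
f_1 = ⅔xy + 3x - 22/3, LT = xy.
f_2 = 7xy + y² - 15, LT = xy.

S(f_1,f_2): lcm = xy. S = 9/2x - 1/7y² - 62/7.
  leading term x: no divisor's leading term divides it; move 9/2x to the remainder.
  leading term y²: no divisor's leading term divides it; move -1/7y² to the remainder.
  leading term 1: no divisor's leading term divides it; move -62/7 to the remainder.
  remainder 9/2x - 1/7y² - 62/7 ≠ 0; add h_3 = 9/2x - 1/7y² - 62/7 to the basis.

S(f_1,h_3): lcm = xy. S = 9/2x + 2/63y³ + 124/63y - 11.
  leading term x: subtract (1)·h_3 from 9/2x + 2/63y³ + 124/63y - 11 → 2/63y³ + 1/7y² + 124/63y - 15/7
  leading term y³: no divisor's leading term divides it; move 2/63y³ to the remainder.
  leading term y²: no divisor's leading term divides it; move 1/7y² to the remainder.
  leading term y: no divisor's leading term divides it; move 124/63y to the remainder.
  leading term 1: no divisor's leading term divides it; move -15/7 to the remainder.
  remainder 2/63y³ + 1/7y² + 124/63y - 15/7 ≠ 0; add h_4 = 2/63y³ + 1/7y² + 124/63y - 15/7 to the basis.

The other S-polynomials (S(f_2,h_3), S(f_1,h_4), S(f_2,h_4), S(h_3,h_4)) all reduce to 0 modulo the current basis, so we have a Gröbner basis.
Inter-reduce: drop elements whose leading term is divisible by another's, tail-reduce, and make monic.
Reduced Gröbner basis: {x - 2/63y² - 124/63, y³ + 9/2y² + 62y - 135/2}.
Label its elements g_1 = x - 2/63y² - 124/63, g_2 = y³ + 9/2y² + 62y - 135/2.

Reduce p = -6xy + 8x - 10/9y² - 26/9 modulo G:
  leading term xy: subtract (-6y)·g_1 from -6xy + 8x - 10/9y² - 26/9 → 8x - 4/21y³ - 10/9y² - 248/21y - 26/9
  leading term x: subtract (8)·g_1 from 8x - 4/21y³ - 10/9y² - 248/21y - 26/9 → -4/21y³ - 6/7y² - 248/21y + 90/7
  leading term y³: subtract (-4/21)·g_2 from -4/21y³ - 6/7y² - 248/21y + 90/7 → 0
  normal form = 0.
Since the normal form is 0, p ∈ I.

-6xy + 8x - 10/9y² - 26/9 lies in I (it reduces to 0).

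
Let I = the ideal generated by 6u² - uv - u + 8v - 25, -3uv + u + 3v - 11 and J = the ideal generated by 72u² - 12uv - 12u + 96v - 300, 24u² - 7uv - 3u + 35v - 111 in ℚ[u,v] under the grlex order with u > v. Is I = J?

Since reduced Gröbner bases are canonical representatives of ideals under a given ordering, it suffices to compute and compare them.
Buchberger on the first generating set:
f_1 = 6u² - uv - u + 8v - 25, LT = u².
f_2 = -3uv + u + 3v - 11, LT = uv.

S(f_1,f_2): lcm = u²v. S = -⅙uv² + ⅓u² + ⅚uv + 4/3v² - 11/3u - 25/6v.
  leading term uv²: subtract (1/18v)·f_2 from -⅙uv² + ⅓u² + ⅚uv + 4/3v² - 11/3u - 25/6v → ⅓u² + 7/9uv + 7/6v² - 11/3u - 32/9v
  leading term u²: subtract (1/18)·f_1 from ⅓u² + 7/9uv + 7/6v² - 11/3u - 32/9v → ⅚uv + 7/6v² - 65/18u - 4v + 25/18
  leading term uv: subtract (-5/18)·f_2 from ⅚uv + 7/6v² - 65/18u - 4v + 25/18 → 7/6v² - 10/3u - 19/6v - 5/3
  leading term v²: no divisor's leading term divides it; move 7/6v² to the remainder.
  leading term u: no divisor's leading term divides it; move -10/3u to the remainder.
  leading term v: no divisor's leading term divides it; move -19/6v to the remainder.
  leading term 1: no divisor's leading term divides it; move -5/3 to the remainder.
  remainder 7/6v² - 10/3u - 19/6v - 5/3 ≠ 0; add g_3 = 7/6v² - 10/3u - 19/6v - 5/3 to the basis.

The other S-polynomials (S(f_1,g_3), S(f_2,g_3)) all reduce to 0 modulo the current basis, so we have a Gröbner basis.
Inter-reduce: drop elements whose leading term is divisible by another's, tail-reduce, and make monic.
Reduced Gröbner basis: {u² - 2/9u + 7/6v - 32/9, uv - ⅓u - v + 11/3, v² - 20/7u - 19/7v - 10/7}.

Buchberger on the second generating set:
h_1 = 72u² - 12uv - 12u + 96v - 300, LT = u².
h_2 = 24u² - 7uv - 3u + 35v - 111, LT = u².

S(h_1,h_2): lcm = u². S = ⅛uv - 1/24u - ⅛v + 11/24.
  leading term uv: no divisor's leading term divides it; move ⅛uv to the remainder.
  leading term u: no divisor's leading term divides it; move -1/24u to the remainder.
  leading term v: no divisor's leading term divides it; move -⅛v to the remainder.
  leading term 1: no divisor's leading term divides it; move 11/24 to the remainder.
  remainder ⅛uv - 1/24u - ⅛v + 11/24 ≠ 0; add k_3 = ⅛uv - 1/24u - ⅛v + 11/24 to the basis.

S(h_1,k_3): lcm = u²v. S = -⅙uv² + ⅓u² + ⅚uv + 4/3v² - 11/3u - 25/6v.
  leading term uv²: subtract (-4/3v)·k_3 from -⅙uv² + ⅓u² + ⅚uv + 4/3v² - 11/3u - 25/6v → ⅓u² + 7/9uv + 7/6v² - 11/3u - 32/9v
  leading term u²: subtract (1/216)·h_1 from ⅓u² + 7/9uv + 7/6v² - 11/3u - 32/9v → ⅚uv + 7/6v² - 65/18u - 4v + 25/18
  leading term uv: subtract (20/3)·k_3 from ⅚uv + 7/6v² - 65/18u - 4v + 25/18 → 7/6v² - 10/3u - 19/6v - 5/3
  leading term v²: no divisor's leading term divides it; move 7/6v² to the remainder.
  leading term u: no divisor's leading term divides it; move -10/3u to the remainder.
  leading term v: no divisor's leading term divides it; move -19/6v to the remainder.
  leading term 1: no divisor's leading term divides it; move -5/3 to the remainder.
  remainder 7/6v² - 10/3u - 19/6v - 5/3 ≠ 0; add k_4 = 7/6v² - 10/3u - 19/6v - 5/3 to the basis.

The other S-polynomials (S(h_2,k_3), S(h_1,k_4), S(h_2,k_4), S(k_3,k_4)) all reduce to 0 modulo the current basis, so we have a Gröbner basis.
Inter-reduce: drop elements whose leading term is divisible by another's, tail-reduce, and make monic.
Reduced Gröbner basis: {u² - 2/9u + 7/6v - 32/9, uv - ⅓u - v + 11/3, v² - 20/7u - 19/7v - 10/7}.

These coincide, so the ideals are equal.

Yes, the ideals are equal.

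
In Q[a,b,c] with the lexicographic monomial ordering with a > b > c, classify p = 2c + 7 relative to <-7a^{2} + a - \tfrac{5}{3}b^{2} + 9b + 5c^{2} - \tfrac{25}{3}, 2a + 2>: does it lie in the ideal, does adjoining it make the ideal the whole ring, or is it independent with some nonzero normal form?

First compute the reduced Gröbner basis of I by Buchberger's algorithm.
f_1 = -7a^{2} + a - \tfrac{5}{3}b^{2} + 9b + 5c^{2} - \tfrac{25}{3}, LT = a^{2}.
f_2 = 2a + 2, LT = a.

S(f_1,f_2): lcm = a^{2}. S = -\tfrac{8}{7}a + \tfrac{5}{21}b^{2} - \tfrac{9}{7}b - \tfrac{5}{7}c^{2} + \tfrac{25}{21}.
  leading term a: subtract (-\tfrac{4}{7})·f_2 from -\tfrac{8}{7}a + \tfrac{5}{21}b^{2} - \tfrac{9}{7}b - \tfrac{5}{7}c^{2} + \tfrac{25}{21} → \tfrac{5}{21}b^{2} - \tfrac{9}{7}b - \tfrac{5}{7}c^{2} + \tfrac{7}{3}
  leading term b^{2}: no divisor's leading term divides it; move \tfrac{5}{21}b^{2} to the remainder.
  leading term b: no divisor's leading term divides it; move -\tfrac{9}{7}b to the remainder.
  leading term c^{2}: no divisor's leading term divides it; move -\tfrac{5}{7}c^{2} to the remainder.
  leading term 1: no divisor's leading term divides it; move \tfrac{7}{3} to the remainder.
  remainder \tfrac{5}{21}b^{2} - \tfrac{9}{7}b - \tfrac{5}{7}c^{2} + \tfrac{7}{3} ≠ 0; add h_3 = \tfrac{5}{21}b^{2} - \tfrac{9}{7}b - \tfrac{5}{7}c^{2} + \tfrac{7}{3} to the basis.

The other S-polynomials (S(f_1,h_3), S(f_2,h_3)) all reduce to 0 modulo the current basis, so we have a Gröbner basis.
Inter-reduce: drop elements whose leading term is divisible by another's, tail-reduce, and make monic.
Reduced Gröbner basis: {a + 1, b^{2} - \tfrac{27}{5}b - 3c^{2} + \tfrac{49}{5}}.
Label its elements g_1 = a + 1, g_2 = b^{2} - \tfrac{27}{5}b - 3c^{2} + \tfrac{49}{5}.

Reduce p = 2c + 7 modulo G:
  leading term c: no divisor's leading term divides it; move 2c to the remainder.
  leading term 1: no divisor's leading term divides it; move 7 to the remainder.
  normal form = 2c + 7.
The normal form is nonzero, so p ∉ I. Since p minus its normal form lies in I, I + (p) = I + (r) where r = 2c + 7; decide whether this ideal is the whole ring.
Run Buchberger on G together with r (pairs among the g_i already reduce to 0 since G is a Gröbner basis):
g_1 = a + 1, LT = a.
g_2 = b^{2} - \tfrac{27}{5}b - 3c^{2} + \tfrac{49}{5}, LT = b^{2}.
r = 2c + 7, LT = c.

The S-polynomials (S(g_1,g_2), S(g_1,r), S(g_2,r)) all reduce to 0 modulo the current basis, so we have a Gröbner basis.
Inter-reduce: drop elements whose leading term is divisible by another's, tail-reduce, and make monic.
Reduced Gröbner basis: {a + 1, b^{2} - \tfrac{27}{5}b - \tfrac{539}{20}, c + \tfrac{7}{2}}.
The reduced Gröbner basis of I + (p) is {a + 1, b^{2} - \tfrac{27}{5}b - \tfrac{539}{20}, c + \tfrac{7}{2}} ≠ {1}, a proper ideal, so the enlarged system stays consistent: p is independent of I, with normal form 2c + 7.

2c + 7 is independent of I; its normal form modulo I is 2c + 7.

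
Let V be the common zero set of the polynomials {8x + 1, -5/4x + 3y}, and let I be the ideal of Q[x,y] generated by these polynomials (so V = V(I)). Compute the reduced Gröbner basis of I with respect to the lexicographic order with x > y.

f_1 = 8x + 1, LT = x.
f_2 = -5/4x + 3y, LT = x.

S(f_1,f_2): lcm = x. S = 12/5y + 1/8.
  reduce S modulo (f_1, f_2):
  remainder 12/5y + 1/8 ≠ 0; add g_3 = 12/5y + 1/8 to the basis.

The other S-polynomials (S(f_1,g_3), S(f_2,g_3)) all reduce to 0 modulo the current basis, so we have a Gröbner basis.
Inter-reduce: drop elements whose leading term is divisible by another's, tail-reduce, and make monic.

G = {x + 1/8, y + 5/96}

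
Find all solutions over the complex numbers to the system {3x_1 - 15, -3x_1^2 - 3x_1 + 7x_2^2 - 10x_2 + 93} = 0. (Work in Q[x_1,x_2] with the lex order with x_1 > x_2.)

Compute a lex Gröbner basis by Buchberger's algorithm.
f_1 = 3x_1 - 15, LT = x_1.
f_2 = -3x_1^2 - 3x_1 + 7x_2^2 - 10x_2 + 93, LT = x_1^2.

S(f_1,f_2): lcm = x_1^2. S = -6x_1 + 7/3x_2^2 - 10/3x_2 + 31.
  reduce S modulo (f_1, f_2):
  remainder 7/3x_2^2 - 10/3x_2 + 1 ≠ 0; add h_3 = 7/3x_2^2 - 10/3x_2 + 1 to the basis.

The other S-polynomials (S(f_1,h_3), S(f_2,h_3)) all reduce to 0 modulo the current basis, so we have a Gröbner basis.
Inter-reduce: drop elements whose leading term is divisible by another's, tail-reduce, and make monic.
Reduced Gröbner basis: {x_1 - 5, x_2^2 - 10/7x_2 + 3/7}.

Elimination: the polynomial x_2^2 - 10/7x_2 + 3/7 lies in the elimination ideal for x_2, so x_2 ∈ {3/7, 1}. For each such x_2, the remaining basis elements (now univariate) give the rest of the solution.
  x_2 = 3/7: the earlier basis element becomes x_1 - 5 = 0, giving x_1 = 5 — point (5, 3/7).
  x_2 = 1: the earlier basis element becomes x_1 - 5 = 0, giving x_1 = 5 — point (5, 1).

{(5, 3/7), (5, 1)}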